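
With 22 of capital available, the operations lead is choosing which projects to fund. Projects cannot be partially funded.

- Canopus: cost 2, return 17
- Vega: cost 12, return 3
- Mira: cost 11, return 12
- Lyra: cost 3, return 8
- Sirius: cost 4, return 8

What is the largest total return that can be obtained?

45

Allowing fractional choices, the relaxed optimum would be about 45.5, but projects are indivisible.
Canopus + Mira + Lyra + Sirius: cost 2 + 11 + 3 + 4 = 20 ≤ 22, return 17 + 12 + 8 + 8 = 45.
Canopus + Mira + Lyra: cost 2 + 11 + 3 = 16 ≤ 22, return 17 + 12 + 8 = 37.
Canopus + Mira + Sirius: cost 2 + 11 + 4 = 17 ≤ 22, return 17 + 12 + 8 = 37.
Best is Canopus, Mira, Lyra, and Sirius with total return 45.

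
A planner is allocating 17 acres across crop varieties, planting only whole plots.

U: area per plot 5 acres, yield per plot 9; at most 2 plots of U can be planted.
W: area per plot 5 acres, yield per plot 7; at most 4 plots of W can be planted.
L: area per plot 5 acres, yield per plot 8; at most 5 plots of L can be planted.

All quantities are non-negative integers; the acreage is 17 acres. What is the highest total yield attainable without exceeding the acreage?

26

U has the best ratio (9/5); taking only U gives at most 2×9 = 18 (stopped by the supply cap of 2).
Mixing does better — 2×U and 1×L: area 15 ≤ 17, yield 2·9 + 1·8 = 26.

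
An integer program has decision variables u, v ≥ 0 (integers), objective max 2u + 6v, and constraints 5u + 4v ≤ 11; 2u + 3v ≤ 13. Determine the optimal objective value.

12

The continuous relaxation peaks at (0, 2.75) with value 16.50; rounding to a feasible lattice point costs some objective.
(u,v)=(0,2): 5·0+4·2=8≤11, 2·0+3·2=6≤13, objective 12.
(u,v)=(1,1): 5·1+4·1=9≤11, 2·1+3·1=5≤13, objective 8.
(u,v)=(0,1): 5·0+4·1=4≤11, 2·0+3·1=3≤13, objective 6.
Maximum is 12 at (u,v)=(0,2).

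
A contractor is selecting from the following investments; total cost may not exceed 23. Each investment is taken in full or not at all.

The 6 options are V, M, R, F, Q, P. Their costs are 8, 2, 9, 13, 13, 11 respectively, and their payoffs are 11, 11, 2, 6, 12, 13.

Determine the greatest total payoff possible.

35

V + M + P: cost 8 + 2 + 11 = 21 ≤ 23, payoff 11 + 11 + 13 = 35.
V + M + F: cost 8 + 2 + 13 = 23 ≤ 23, payoff 11 + 11 + 6 = 28.
V + M + Q: cost 8 + 2 + 13 = 23 ≤ 23, payoff 11 + 11 + 12 = 34.
Best is V, M, and P with total payoff 35.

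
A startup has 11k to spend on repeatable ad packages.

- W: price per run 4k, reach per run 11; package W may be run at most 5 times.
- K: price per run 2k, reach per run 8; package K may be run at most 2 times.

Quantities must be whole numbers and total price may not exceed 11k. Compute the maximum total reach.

K has the best ratio (8/2); taking only K gives at most 2×8 = 16 (stopped by the supply cap of 2).
Mixing does better — 2×W and 1×K: price 10 ≤ 11, reach 2·11 + 1·8 = 30.

30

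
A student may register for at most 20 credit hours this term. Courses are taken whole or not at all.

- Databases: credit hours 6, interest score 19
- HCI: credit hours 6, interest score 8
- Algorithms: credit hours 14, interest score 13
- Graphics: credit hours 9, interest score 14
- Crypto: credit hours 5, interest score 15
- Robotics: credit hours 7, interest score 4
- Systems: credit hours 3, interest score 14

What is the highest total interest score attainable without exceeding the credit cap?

56

Take Databases, HCI, Crypto, and Systems: credit hours 6 + 6 + 5 + 3 = 20 ≤ 20, interest score 19 + 8 + 15 + 14 = 56.
No other feasible combination does better.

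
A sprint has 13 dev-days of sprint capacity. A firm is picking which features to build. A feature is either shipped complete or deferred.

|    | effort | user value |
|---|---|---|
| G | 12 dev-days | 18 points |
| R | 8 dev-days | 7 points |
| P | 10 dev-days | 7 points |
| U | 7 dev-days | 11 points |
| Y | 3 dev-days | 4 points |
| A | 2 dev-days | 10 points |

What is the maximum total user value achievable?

This is an integer program with binary decision variables.
Take U, Y, and A: effort 7 + 3 + 2 = 12 ≤ 13, user value 11 + 4 + 10 = 25.
No other feasible combination does better.

25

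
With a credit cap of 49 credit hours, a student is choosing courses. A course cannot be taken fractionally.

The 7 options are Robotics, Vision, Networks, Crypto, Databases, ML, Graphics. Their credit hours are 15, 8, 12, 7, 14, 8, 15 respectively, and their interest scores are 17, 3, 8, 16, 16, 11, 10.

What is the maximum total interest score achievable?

60

Allowing fractional choices, the relaxed optimum would be about 63.3, but courses are indivisible.
Robotics + Crypto + Databases + ML: credit hours 15 + 7 + 14 + 8 = 44 ≤ 49, interest score 17 + 16 + 16 + 11 = 60.
Robotics + Crypto + ML + Graphics: credit hours 15 + 7 + 8 + 15 = 45 ≤ 49, interest score 17 + 16 + 11 + 10 = 54.
Robotics + Networks + Crypto + Databases: credit hours 15 + 12 + 7 + 14 = 48 ≤ 49, interest score 17 + 8 + 16 + 16 = 57.
Best is Robotics, Crypto, Databases, and ML with total interest score 60.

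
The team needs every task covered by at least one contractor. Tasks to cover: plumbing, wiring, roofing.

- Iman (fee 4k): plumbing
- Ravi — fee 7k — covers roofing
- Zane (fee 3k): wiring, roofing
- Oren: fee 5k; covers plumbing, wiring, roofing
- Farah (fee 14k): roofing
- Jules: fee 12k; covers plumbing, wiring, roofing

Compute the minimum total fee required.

5

Oren alone covers plumbing, wiring, roofing — every task.
Total fee: 5.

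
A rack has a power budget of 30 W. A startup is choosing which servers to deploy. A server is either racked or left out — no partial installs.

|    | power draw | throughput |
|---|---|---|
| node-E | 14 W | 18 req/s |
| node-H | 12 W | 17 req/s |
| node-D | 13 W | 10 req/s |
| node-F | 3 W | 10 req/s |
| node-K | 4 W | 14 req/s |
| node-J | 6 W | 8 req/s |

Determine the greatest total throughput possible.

50

Take node-E, node-F, node-K, and node-J: power draw 14 + 3 + 4 + 6 = 27 ≤ 30, throughput 18 + 10 + 14 + 8 = 50.
No other feasible combination does better.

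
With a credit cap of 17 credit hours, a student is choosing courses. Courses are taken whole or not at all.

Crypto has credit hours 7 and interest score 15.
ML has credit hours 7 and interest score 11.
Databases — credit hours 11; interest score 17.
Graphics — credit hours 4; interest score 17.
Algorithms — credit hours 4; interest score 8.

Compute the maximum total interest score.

Allowing fractional choices, the relaxed optimum would be about 43.1, but courses are indivisible.
Crypto + Graphics + Algorithms: credit hours 7 + 4 + 4 = 15 ≤ 17, interest score 15 + 17 + 8 = 40.
ML + Graphics + Algorithms: credit hours 7 + 4 + 4 = 15 ≤ 17, interest score 11 + 17 + 8 = 36.
Databases + Graphics: credit hours 11 + 4 = 15 ≤ 17, interest score 17 + 17 = 34.
Best is Crypto, Graphics, and Algorithms with total interest score 40.

40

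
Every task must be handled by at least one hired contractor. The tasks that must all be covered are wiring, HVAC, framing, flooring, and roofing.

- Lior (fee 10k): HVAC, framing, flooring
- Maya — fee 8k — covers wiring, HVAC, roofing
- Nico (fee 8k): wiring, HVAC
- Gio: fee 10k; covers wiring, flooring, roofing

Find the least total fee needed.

Choose Lior and Maya: together they cover wiring, HVAC, framing, flooring, roofing — every task.
Total fee: 10 + 8 = 18.
No cover costs less than 18.

18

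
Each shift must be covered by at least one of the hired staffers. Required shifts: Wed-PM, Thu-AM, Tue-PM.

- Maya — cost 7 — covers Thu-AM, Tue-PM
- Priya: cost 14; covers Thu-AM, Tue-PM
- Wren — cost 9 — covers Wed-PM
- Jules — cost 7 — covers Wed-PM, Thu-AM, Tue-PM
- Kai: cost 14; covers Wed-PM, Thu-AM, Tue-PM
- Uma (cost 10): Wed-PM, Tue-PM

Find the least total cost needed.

Jules alone covers Wed-PM, Thu-AM, Tue-PM — every shift.
Total cost: 7.
No cover costs less than 7.

7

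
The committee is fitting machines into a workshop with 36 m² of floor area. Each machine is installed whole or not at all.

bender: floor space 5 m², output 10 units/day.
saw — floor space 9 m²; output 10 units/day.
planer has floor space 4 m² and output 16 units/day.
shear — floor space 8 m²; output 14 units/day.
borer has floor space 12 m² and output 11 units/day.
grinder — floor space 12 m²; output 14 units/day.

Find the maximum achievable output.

55

Treat it as a binary knapsack problem.
Allowing fractional choices, the relaxed optimum would be about 61.8, but machines are indivisible.
bender + planer + shear + grinder: floor space 5 + 4 + 8 + 12 = 29 ≤ 36, output 10 + 16 + 14 + 14 = 54.
planer + shear + borer + grinder: floor space 4 + 8 + 12 + 12 = 36 ≤ 36, output 16 + 14 + 11 + 14 = 55.
Best is planer, shear, borer, and grinder with total output 55.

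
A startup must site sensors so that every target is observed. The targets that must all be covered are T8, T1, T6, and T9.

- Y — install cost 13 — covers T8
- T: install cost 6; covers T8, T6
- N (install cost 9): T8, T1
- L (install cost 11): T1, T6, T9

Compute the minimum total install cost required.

Choose T and L: together they cover T8, T1, T6, T9 — every target.
Total install cost: 6 + 11 = 17.
No cover costs less than 17.

17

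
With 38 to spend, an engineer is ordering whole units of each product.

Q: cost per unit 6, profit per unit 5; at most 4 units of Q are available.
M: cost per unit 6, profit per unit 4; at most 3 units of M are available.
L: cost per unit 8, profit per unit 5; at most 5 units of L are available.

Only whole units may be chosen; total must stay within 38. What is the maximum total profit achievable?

29

This is a bounded integer knapsack.
Q has the best ratio (5/6); taking only Q gives at most 4×5 = 20 (stopped by the supply cap of 4).
Mixing does better — 4×Q, 1×M, and 1×L: cost 38 ≤ 38, profit 4·5 + 1·4 + 1·5 = 29.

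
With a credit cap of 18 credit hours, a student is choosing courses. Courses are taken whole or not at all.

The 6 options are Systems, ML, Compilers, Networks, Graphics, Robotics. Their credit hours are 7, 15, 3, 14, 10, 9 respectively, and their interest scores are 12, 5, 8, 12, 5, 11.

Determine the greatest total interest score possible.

Take Systems and Robotics: credit hours 7 + 9 = 16 ≤ 18, interest score 12 + 11 = 23.
No other feasible combination does better.

23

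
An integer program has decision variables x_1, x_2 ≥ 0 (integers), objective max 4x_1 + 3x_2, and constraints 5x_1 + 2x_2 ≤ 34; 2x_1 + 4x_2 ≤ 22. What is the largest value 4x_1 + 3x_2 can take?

The continuous relaxation peaks at (5.75, 2.62) with value 30.88; rounding to a feasible lattice point costs some objective.
(x_1,x_2)=(6,2): 5·6+2·2=34≤34, 2·6+4·2=20≤22, objective 30.
(x_1,x_2)=(5,3): 5·5+2·3=31≤34, 2·5+4·3=22≤22, objective 29.
(x_1,x_2)=(6,1): 5·6+2·1=32≤34, 2·6+4·1=16≤22, objective 27.
(x_1,x_2)=(5,2): 5·5+2·2=29≤34, 2·5+4·2=18≤22, objective 26.
Maximum is 30 at (x_1,x_2)=(6,2).

30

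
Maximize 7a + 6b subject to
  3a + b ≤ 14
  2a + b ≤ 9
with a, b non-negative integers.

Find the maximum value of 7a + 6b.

(a,b)=(0,9): 3·0+1·9=9≤14, 2·0+1·9=9≤9, objective 54.
(a,b)=(0,8): 3·0+1·8=8≤14, 2·0+1·8=8≤9, objective 48.
The best lattice point is (0,9), giving 54.

54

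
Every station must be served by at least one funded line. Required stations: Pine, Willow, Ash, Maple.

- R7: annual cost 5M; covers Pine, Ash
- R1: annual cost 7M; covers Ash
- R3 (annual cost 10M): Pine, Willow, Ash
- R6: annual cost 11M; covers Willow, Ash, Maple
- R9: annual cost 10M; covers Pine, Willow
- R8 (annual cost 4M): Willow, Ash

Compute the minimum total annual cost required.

This is an integer covering problem.
The greedy cost-per-new-station heuristic would pick R8, R7, and R6 for 20, but a cheaper cover exists.
Choose R7 and R6: together they cover Pine, Willow, Ash, Maple — every station.
Total annual cost: 5 + 11 = 16.
No cover costs less than 16.

16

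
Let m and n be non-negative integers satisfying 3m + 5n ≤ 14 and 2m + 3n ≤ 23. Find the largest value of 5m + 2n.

The continuous relaxation peaks at (4.67, 0) with value 23.33; rounding to a feasible lattice point costs some objective.
(m,n)=(4,0): 3·4+5·0=12≤14, 2·4+3·0=8≤23, objective 20.
(m,n)=(3,1): 3·3+5·1=14≤14, 2·3+3·1=9≤23, objective 17.
(m,n)=(3,0): 3·3+5·0=9≤14, 2·3+3·0=6≤23, objective 15.
No feasible integer point exceeds 20.

20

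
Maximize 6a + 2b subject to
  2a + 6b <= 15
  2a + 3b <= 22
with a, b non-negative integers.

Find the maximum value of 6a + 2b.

(a,b)=(7,0): 2·7+6·0=14≤15, 2·7+3·0=14≤22, objective 42.
(a,b)=(6,0): 2·6+6·0=12≤15, 2·6+3·0=12≤22, objective 36.
The best lattice point is (7,0), giving 42.

42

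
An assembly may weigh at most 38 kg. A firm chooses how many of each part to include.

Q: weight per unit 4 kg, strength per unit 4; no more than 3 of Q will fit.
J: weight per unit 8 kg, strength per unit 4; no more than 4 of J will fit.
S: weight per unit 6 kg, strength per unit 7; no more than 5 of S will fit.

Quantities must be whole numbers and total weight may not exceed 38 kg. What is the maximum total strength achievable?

Take 2×Q and 5×S: weight 38 ≤ 38, strength 2·4 + 5·7 = 43.
S has the best ratio (7/6) and is taken to its limit of 5; remaining capacity is filled optimally with the others.

43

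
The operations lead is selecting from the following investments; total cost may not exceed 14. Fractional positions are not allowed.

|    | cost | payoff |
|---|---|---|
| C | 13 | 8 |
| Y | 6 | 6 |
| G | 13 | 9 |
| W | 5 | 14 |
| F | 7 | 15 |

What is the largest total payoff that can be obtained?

29

W + F: cost 5 + 7 = 12 ≤ 14, payoff 14 + 15 = 29.
Y + W: cost 6 + 5 = 11 ≤ 14, payoff 6 + 14 = 20.
Y + F: cost 6 + 7 = 13 ≤ 14, payoff 6 + 15 = 21.
Best is W and F with total payoff 29.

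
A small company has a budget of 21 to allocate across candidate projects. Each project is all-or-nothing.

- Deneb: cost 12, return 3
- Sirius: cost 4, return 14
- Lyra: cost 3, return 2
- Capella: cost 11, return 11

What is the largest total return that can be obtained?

27

This is a 0-1 knapsack instance.
Allowing fractional choices, the relaxed optimum would be about 27.8, but projects are indivisible.
Deneb + Sirius + Lyra: cost 12 + 4 + 3 = 19 ≤ 21, return 3 + 14 + 2 = 19.
Sirius + Capella: cost 4 + 11 = 15 ≤ 21, return 14 + 11 = 25.
Sirius + Lyra + Capella: cost 4 + 3 + 11 = 18 ≤ 21, return 14 + 2 + 11 = 27.
Best is Sirius, Lyra, and Capella with total return 27.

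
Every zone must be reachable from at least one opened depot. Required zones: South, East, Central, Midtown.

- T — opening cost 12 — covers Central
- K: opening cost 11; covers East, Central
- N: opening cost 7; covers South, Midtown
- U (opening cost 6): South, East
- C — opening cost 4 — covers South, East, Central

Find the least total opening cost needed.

Choose N and C: together they cover South, East, Central, Midtown — every zone.
Total opening cost: 7 + 4 = 11.

11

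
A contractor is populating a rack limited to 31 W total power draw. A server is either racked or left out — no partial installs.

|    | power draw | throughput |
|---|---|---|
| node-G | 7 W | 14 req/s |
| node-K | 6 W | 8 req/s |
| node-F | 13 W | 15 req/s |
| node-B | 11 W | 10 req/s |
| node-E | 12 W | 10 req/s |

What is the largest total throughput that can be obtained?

This is an integer program with binary decision variables.
Allowing fractional choices, the relaxed optimum would be about 41.5, but servers are indivisible.
node-G + node-K + node-F: power draw 7 + 6 + 13 = 26 ≤ 31, throughput 14 + 8 + 15 = 37.
node-G + node-F + node-B: power draw 7 + 13 + 11 = 31 ≤ 31, throughput 14 + 15 + 10 = 39.
node-G + node-B + node-E: power draw 7 + 11 + 12 = 30 ≤ 31, throughput 14 + 10 + 10 = 34.
Best is node-G, node-F, and node-B with total throughput 39.

39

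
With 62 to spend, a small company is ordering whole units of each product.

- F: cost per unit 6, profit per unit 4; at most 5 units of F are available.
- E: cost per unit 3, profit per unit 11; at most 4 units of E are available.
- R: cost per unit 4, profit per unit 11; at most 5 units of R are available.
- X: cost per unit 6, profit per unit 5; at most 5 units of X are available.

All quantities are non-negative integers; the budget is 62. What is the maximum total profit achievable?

124

This is a bounded integer knapsack.
Take 4×E, 5×R, and 5×X: cost 62 ≤ 62, profit 4·11 + 5·11 + 5·5 = 124.
E has the best ratio (11/3) and is taken to its limit of 4; remaining capacity is filled optimally with the others.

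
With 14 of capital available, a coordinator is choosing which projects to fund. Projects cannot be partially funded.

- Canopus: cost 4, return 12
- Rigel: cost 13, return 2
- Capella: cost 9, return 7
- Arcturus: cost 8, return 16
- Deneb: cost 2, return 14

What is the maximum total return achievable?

42

Arcturus + Deneb: cost 8 + 2 = 10 ≤ 14, return 16 + 14 = 30.
Canopus + Arcturus + Deneb: cost 4 + 8 + 2 = 14 ≤ 14, return 12 + 16 + 14 = 42.
Canopus + Arcturus: cost 4 + 8 = 12 ≤ 14, return 12 + 16 = 28.
Best is Canopus, Arcturus, and Deneb with total return 42.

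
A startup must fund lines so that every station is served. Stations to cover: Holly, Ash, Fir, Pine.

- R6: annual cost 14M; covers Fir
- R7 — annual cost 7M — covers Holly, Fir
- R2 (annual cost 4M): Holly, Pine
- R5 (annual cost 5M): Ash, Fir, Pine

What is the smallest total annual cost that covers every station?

Choose R2 and R5: together they cover Holly, Ash, Fir, Pine — every station.
Total annual cost: 4 + 5 = 9.
No cover costs less than 9.

9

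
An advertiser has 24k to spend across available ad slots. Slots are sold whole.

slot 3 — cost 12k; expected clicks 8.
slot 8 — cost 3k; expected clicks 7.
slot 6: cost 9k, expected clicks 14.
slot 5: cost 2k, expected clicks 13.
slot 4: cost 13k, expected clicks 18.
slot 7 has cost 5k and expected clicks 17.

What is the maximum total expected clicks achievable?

55

slot 8 + slot 5 + slot 4 + slot 7: cost 3 + 2 + 13 + 5 = 23 ≤ 24, expected clicks 7 + 13 + 18 + 17 = 55.
slot 5 + slot 4 + slot 7: cost 2 + 13 + 5 = 20 ≤ 24, expected clicks 13 + 18 + 17 = 48.
slot 8 + slot 6 + slot 5 + slot 7: cost 3 + 9 + 2 + 5 = 19 ≤ 24, expected clicks 7 + 14 + 13 + 17 = 51.
Best is slot 8, slot 5, slot 4, and slot 7 with total expected clicks 55.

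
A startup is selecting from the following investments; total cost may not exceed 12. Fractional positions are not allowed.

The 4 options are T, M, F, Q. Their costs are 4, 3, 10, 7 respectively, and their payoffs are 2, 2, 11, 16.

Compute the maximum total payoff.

This is a 0-1 knapsack instance.
T + Q: cost 4 + 7 = 11 ≤ 12, payoff 2 + 16 = 18.
M + Q: cost 3 + 7 = 10 ≤ 12, payoff 2 + 16 = 18.
Q: cost 7 ≤ 12, payoff 16.
The maximum payoff is 18; one optimal choice is M and Q.

18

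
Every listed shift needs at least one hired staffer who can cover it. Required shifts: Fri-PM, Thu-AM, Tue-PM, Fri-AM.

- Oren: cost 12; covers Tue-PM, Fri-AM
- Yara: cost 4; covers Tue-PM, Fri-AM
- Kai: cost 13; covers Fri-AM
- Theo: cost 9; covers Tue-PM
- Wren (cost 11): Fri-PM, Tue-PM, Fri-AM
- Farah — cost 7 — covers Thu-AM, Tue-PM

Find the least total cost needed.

The greedy cost-per-new-shift heuristic would pick Yara, Farah, and Wren for 22, but a cheaper cover exists.
Choose Wren and Farah: together they cover Fri-PM, Thu-AM, Tue-PM, Fri-AM — every shift.
Total cost: 11 + 7 = 18.
No cover costs less than 18.

18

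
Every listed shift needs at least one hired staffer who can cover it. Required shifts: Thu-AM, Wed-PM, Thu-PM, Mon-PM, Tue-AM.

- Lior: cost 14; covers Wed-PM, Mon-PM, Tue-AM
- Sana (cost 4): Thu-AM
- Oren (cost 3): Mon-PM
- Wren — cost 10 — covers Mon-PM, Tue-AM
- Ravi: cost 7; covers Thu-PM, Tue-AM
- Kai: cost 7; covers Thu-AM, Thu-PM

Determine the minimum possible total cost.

The greedy cost-per-new-shift heuristic would pick Oren, Ravi, Sana, and Lior for 28, but a cheaper cover exists.
Choose Lior and Kai: together they cover Thu-AM, Wed-PM, Thu-PM, Mon-PM, Tue-AM — every shift.
Total cost: 14 + 7 = 21.
No cover costs less than 21.

21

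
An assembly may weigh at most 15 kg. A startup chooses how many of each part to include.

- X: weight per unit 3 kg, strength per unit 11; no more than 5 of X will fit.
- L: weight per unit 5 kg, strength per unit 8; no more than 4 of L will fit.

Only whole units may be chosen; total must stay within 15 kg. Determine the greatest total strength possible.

55

Take 5×X: weight 15 ≤ 15, strength 5·11 = 55.
X has the best ratio (11/3) and is taken to its limit of 5; remaining capacity is filled optimally with the others.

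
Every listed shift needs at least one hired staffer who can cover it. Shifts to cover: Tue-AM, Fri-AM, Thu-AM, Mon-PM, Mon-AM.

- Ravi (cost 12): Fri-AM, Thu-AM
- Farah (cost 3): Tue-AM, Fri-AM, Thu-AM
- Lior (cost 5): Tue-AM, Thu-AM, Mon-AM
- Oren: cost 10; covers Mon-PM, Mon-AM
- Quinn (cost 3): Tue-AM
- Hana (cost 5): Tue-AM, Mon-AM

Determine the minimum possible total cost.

13

This is a weighted set-cover instance.
The greedy cost-per-new-shift heuristic would pick Farah, Lior, and Oren for 18, but a cheaper cover exists.
Choose Farah and Oren: together they cover Tue-AM, Fri-AM, Thu-AM, Mon-PM, Mon-AM — every shift.
Total cost: 3 + 10 = 13.
No cover costs less than 13.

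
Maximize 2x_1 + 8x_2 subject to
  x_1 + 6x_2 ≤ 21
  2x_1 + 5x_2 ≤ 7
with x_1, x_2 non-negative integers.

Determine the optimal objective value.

Relaxing integrality, the LP optimum is 11.20 at (x_1,x_2) = (0, 1.4), which is not an integer point.
(x_1,x_2)=(1,1): 1·1+6·1=7≤21, 2·1+5·1=7≤7, objective 10.
(x_1,x_2)=(0,1): 1·0+6·1=6≤21, 2·0+5·1=5≤7, objective 8.
(x_1,x_2)=(2,0): 1·2+6·0=2≤21, 2·2+5·0=4≤7, objective 4.
Maximum is 10 at (x_1,x_2)=(1,1).

10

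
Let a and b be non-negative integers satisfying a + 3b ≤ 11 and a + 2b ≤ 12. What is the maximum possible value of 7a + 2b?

(a,b)=(11,0): 1·11+3·0=11≤11, 1·11+2·0=11≤12, objective 77.
(a,b)=(10,0): 1·10+3·0=10≤11, 1·10+2·0=10≤12, objective 70.
The best lattice point is (11,0), giving 77.

77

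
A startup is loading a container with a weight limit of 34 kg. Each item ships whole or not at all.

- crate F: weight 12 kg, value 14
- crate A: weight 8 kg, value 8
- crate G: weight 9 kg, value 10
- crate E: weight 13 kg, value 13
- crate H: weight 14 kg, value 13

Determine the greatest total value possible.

37

Treat it as a binary knapsack problem.
crate F + crate A + crate H: weight 12 + 8 + 14 = 34 ≤ 34, value 14 + 8 + 13 = 35.
crate F + crate G + crate E: weight 12 + 9 + 13 = 34 ≤ 34, value 14 + 10 + 13 = 37.
crate F + crate A + crate E: weight 12 + 8 + 13 = 33 ≤ 34, value 14 + 8 + 13 = 35.
Best is crate F, crate G, and crate E with total value 37.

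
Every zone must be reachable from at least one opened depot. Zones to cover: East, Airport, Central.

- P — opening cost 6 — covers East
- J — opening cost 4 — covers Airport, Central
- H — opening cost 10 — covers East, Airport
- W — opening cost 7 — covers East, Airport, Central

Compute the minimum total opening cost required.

7

W alone covers East, Airport, Central — every zone.
Total opening cost: 7.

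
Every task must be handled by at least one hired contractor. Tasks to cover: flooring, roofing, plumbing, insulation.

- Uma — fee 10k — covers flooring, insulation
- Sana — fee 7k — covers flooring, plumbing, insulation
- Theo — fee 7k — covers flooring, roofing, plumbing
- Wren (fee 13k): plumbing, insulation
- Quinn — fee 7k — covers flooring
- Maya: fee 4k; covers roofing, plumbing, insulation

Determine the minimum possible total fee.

11

Choose Sana and Maya: together they cover flooring, roofing, plumbing, insulation — every task.
Total fee: 7 + 4 = 11.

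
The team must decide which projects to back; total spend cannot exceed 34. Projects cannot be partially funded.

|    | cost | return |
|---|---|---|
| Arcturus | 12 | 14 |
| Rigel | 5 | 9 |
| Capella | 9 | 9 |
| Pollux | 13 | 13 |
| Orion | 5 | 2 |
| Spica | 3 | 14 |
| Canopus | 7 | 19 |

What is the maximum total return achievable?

This is a 0-1 knapsack instance.
Take Arcturus, Rigel, Orion, Spica, and Canopus: cost 12 + 5 + 5 + 3 + 7 = 32 ≤ 34, return 14 + 9 + 2 + 14 + 19 = 58.
No other feasible combination does better.

58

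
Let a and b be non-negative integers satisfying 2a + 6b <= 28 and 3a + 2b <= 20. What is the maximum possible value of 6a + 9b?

51

(a,b)=(4,3): 2·4+6·3=26≤28, 3·4+2·3=18≤20, objective 51.
(a,b)=(5,2): 2·5+6·2=22≤28, 3·5+2·2=19≤20, objective 48.
(a,b)=(3,3): 2·3+6·3=24≤28, 3·3+2·3=15≤20, objective 45.
(a,b)=(4,2): 2·4+6·2=20≤28, 3·4+2·2=16≤20, objective 42.
The best lattice point is (4,3), giving 51.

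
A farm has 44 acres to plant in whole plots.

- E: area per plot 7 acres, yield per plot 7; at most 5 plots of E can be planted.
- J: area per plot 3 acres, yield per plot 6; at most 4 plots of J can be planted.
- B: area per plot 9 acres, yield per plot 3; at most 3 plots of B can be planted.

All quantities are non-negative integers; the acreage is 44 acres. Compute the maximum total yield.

53

This is a bounded integer knapsack.
J has the best ratio (6/3); taking only J gives at most 4×6 = 24 (stopped by the supply cap of 4).
Mixing does better — 5×E and 3×J: area 44 ≤ 44, yield 5·7 + 3·6 = 53.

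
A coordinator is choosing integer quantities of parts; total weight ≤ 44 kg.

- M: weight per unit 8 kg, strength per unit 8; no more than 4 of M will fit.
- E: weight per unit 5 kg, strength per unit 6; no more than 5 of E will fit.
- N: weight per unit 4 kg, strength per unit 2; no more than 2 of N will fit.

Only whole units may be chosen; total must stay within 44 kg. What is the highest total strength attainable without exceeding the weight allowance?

E has the best ratio (6/5); taking only E gives at most 5×6 = 30 (stopped by the supply cap of 5).
Mixing does better — 3×M and 4×E: weight 44 ≤ 44, strength 3·8 + 4·6 = 48.

48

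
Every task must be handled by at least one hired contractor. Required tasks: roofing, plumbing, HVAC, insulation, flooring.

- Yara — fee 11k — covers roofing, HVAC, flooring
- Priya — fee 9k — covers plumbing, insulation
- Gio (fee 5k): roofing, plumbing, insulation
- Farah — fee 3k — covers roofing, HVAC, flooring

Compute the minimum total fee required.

8

This is an integer covering problem.
Choose Gio and Farah: together they cover roofing, plumbing, HVAC, insulation, flooring — every task.
Total fee: 5 + 3 = 8.
No cover costs less than 8.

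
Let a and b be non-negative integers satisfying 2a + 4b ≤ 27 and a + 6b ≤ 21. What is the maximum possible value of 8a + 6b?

104

Relaxing integrality, the LP optimum is 108.00 at (a,b) = (13.5, 0), which is not an integer point.
(a,b)=(13,0): 2·13+4·0=26≤27, 1·13+6·0=13≤21, objective 104.
(a,b)=(12,0): 2·12+4·0=24≤27, 1·12+6·0=12≤21, objective 96.
The best lattice point is (13,0), giving 104.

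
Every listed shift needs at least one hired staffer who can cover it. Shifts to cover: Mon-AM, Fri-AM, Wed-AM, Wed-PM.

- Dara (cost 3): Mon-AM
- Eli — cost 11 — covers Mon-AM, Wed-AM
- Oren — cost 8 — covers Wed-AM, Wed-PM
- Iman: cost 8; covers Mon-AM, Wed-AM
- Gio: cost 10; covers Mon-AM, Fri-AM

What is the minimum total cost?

18

This is a weighted set-cover instance.
The greedy cost-per-new-shift heuristic would pick Dara, Oren, and Gio for 21, but a cheaper cover exists.
Choose Oren and Gio: together they cover Mon-AM, Fri-AM, Wed-AM, Wed-PM — every shift.
Total cost: 8 + 10 = 18.
No cover costs less than 18.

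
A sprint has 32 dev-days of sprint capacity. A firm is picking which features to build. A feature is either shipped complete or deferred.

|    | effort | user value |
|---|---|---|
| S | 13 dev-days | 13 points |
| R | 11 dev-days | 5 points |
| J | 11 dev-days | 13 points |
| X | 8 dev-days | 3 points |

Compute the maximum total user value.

29

Take S, J, and X: effort 13 + 11 + 8 = 32 ≤ 32, user value 13 + 13 + 3 = 29.
No other feasible combination does better.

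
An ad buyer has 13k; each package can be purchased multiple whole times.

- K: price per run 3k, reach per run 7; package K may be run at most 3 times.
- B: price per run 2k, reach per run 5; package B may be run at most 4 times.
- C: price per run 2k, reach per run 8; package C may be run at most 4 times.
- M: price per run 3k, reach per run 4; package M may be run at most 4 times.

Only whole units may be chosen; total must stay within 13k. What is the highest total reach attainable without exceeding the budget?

44

C has the best ratio (8/2); taking only C gives at most 4×8 = 32 (stopped by the supply cap of 4).
Mixing does better — 1×K, 1×B, and 4×C: price 13 ≤ 13, reach 1·7 + 1·5 + 4·8 = 44.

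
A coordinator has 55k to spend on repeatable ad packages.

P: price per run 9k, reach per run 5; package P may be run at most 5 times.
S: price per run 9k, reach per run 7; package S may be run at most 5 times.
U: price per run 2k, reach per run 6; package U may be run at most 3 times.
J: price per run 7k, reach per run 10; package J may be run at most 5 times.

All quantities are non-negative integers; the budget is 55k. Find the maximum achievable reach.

1×P, 3×U, and 5×J: price 50 ≤ 55, reach 1·5 + 3·6 + 5·10 = 73.
1×S, 3×U, and 5×J: price 50 ≤ 55, reach 1·7 + 3·6 + 5·10 = 75.
Best is 75.

75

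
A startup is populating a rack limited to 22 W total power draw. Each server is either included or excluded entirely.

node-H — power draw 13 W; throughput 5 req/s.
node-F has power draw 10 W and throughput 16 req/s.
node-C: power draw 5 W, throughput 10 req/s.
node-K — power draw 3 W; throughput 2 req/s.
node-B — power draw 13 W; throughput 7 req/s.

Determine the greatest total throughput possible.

28

Allowing fractional choices, the relaxed optimum would be about 30.2, but servers are indivisible.
node-F + node-C + node-K: power draw 10 + 5 + 3 = 18 ≤ 22, throughput 16 + 10 + 2 = 28.
node-F + node-C: power draw 10 + 5 = 15 ≤ 22, throughput 16 + 10 = 26.
Best is node-F, node-C, and node-K with total throughput 28.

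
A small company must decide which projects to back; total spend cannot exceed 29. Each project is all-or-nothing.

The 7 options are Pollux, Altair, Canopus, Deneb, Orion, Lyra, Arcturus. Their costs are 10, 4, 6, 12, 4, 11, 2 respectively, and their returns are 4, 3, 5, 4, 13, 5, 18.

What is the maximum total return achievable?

44

This is an integer program with binary decision variables.
Take Altair, Canopus, Orion, Lyra, and Arcturus: cost 4 + 6 + 4 + 11 + 2 = 27 ≤ 29, return 3 + 5 + 13 + 5 + 18 = 44.
No other feasible combination does better.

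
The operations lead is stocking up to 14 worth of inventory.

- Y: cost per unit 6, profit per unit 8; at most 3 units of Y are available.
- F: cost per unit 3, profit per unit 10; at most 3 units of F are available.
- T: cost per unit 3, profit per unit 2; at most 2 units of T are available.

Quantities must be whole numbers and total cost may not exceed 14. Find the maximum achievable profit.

Take 3×F and 1×T: cost 12 ≤ 14, profit 3·10 + 1·2 = 32.
F has the best ratio (10/3) and is taken to its limit of 3; remaining capacity is filled optimally with the others.

32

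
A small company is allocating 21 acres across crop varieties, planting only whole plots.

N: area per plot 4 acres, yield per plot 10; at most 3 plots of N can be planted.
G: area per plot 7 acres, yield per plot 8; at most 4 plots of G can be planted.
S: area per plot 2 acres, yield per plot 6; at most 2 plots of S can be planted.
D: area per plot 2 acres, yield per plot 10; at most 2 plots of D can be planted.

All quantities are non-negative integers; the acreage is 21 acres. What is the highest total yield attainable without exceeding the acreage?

D has the best ratio (10/2); taking only D gives at most 2×10 = 20 (stopped by the supply cap of 2).
Mixing does better — 3×N, 2×S, and 2×D: area 20 ≤ 21, yield 3·10 + 2·6 + 2·10 = 62.

62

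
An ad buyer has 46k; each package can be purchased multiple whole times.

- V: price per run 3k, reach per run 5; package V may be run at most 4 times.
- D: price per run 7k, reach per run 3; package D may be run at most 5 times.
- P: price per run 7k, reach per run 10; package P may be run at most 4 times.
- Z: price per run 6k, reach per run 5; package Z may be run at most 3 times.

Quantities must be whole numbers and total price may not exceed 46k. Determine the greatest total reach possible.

This is a bounded integer knapsack.
Take 4×V, 4×P, and 1×Z: price 46 ≤ 46, reach 4·5 + 4·10 + 1·5 = 65.
V has the best ratio (5/3) and is taken to its limit of 4; remaining capacity is filled optimally with the others.

65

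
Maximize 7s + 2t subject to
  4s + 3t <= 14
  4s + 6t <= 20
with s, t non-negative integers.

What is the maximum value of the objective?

21

(s,t)=(3,0) is feasible, giving 21.
(s,t)=(2,1) is feasible, giving 16.
(s,t)=(2,0) is feasible, giving 14.
Maximum is 21 at (s,t)=(3,0).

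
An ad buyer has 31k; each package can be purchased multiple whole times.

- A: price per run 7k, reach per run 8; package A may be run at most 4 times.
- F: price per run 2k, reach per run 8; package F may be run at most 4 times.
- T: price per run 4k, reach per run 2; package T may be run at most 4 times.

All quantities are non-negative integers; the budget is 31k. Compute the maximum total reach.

F has the best ratio (8/2); taking only F gives at most 4×8 = 32 (stopped by the supply cap of 4).
Mixing does better — 3×A and 4×F: price 29 ≤ 31, reach 3·8 + 4·8 = 56.

56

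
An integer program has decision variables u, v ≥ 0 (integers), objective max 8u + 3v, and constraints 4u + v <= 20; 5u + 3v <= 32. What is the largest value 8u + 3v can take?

44

(u,v)=(4,4) is feasible, giving 44.
(u,v)=(4,3) is feasible, giving 41.
(u,v)=(3,5) is feasible, giving 39.
Maximum is 44 at (u,v)=(4,4).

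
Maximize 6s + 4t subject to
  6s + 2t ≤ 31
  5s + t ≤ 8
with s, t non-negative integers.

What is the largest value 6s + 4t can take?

32

(s,t)=(0,8) is feasible, giving 32.
(s,t)=(0,7) is feasible, giving 28.
The best lattice point is (0,8), giving 32.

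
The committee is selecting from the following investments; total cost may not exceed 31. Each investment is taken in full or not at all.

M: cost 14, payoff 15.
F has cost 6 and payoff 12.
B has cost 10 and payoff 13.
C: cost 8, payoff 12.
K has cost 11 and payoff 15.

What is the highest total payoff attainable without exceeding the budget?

42

This is an integer program with binary decision variables.
Allowing fractional choices, the relaxed optimum would be about 46.8, but investments are indivisible.
M + F + K: cost 14 + 6 + 11 = 31 ≤ 31, payoff 15 + 12 + 15 = 42.
F + B + K: cost 6 + 10 + 11 = 27 ≤ 31, payoff 12 + 13 + 15 = 40.
Best is M, F, and K with total payoff 42.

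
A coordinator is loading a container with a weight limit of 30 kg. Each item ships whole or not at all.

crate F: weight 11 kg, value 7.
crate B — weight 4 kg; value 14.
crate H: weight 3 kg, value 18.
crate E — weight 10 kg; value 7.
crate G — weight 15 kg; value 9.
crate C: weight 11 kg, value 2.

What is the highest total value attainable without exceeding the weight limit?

Take crate F, crate B, crate H, and crate E: weight 11 + 4 + 3 + 10 = 28 ≤ 30, value 7 + 14 + 18 + 7 = 46.
No other feasible combination does better.

46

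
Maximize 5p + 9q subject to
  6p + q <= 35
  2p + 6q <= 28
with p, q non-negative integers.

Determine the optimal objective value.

Relaxing integrality, the LP optimum is 52.71 at (p,q) = (5.35, 2.88), which is not an integer point.
(p,q)=(5,3) is feasible, giving 52.
(p,q)=(4,3) is feasible, giving 47.
The best lattice point is (5,3), giving 52.

52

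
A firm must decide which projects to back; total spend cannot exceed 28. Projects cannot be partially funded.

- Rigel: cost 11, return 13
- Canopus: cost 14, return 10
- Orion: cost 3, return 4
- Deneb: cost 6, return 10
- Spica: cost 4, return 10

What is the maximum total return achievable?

37

This is an integer program with binary decision variables.
Take Rigel, Orion, Deneb, and Spica: cost 11 + 3 + 6 + 4 = 24 ≤ 28, return 13 + 4 + 10 + 10 = 37.
No other feasible combination does better.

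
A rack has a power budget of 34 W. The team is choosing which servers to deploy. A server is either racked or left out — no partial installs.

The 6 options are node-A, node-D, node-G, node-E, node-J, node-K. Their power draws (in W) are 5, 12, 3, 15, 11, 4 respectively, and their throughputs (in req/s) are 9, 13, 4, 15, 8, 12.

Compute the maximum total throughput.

Allowing fractional choices, the relaxed optimum would be about 48.0, but servers are indivisible.
node-A + node-D + node-J + node-K: power draw 5 + 12 + 11 + 4 = 32 ≤ 34, throughput 9 + 13 + 8 + 12 = 42.
node-A + node-G + node-E + node-K: power draw 5 + 3 + 15 + 4 = 27 ≤ 34, throughput 9 + 4 + 15 + 12 = 40.
node-D + node-G + node-E + node-K: power draw 12 + 3 + 15 + 4 = 34 ≤ 34, throughput 13 + 4 + 15 + 12 = 44.
Best is node-D, node-G, node-E, and node-K with total throughput 44.

44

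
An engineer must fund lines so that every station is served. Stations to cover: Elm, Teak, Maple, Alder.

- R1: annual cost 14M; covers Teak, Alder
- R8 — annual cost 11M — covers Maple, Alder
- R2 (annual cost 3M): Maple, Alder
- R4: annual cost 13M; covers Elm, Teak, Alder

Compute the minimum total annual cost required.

16

This is an integer covering problem.
Choose R2 and R4: together they cover Elm, Teak, Maple, Alder — every station.
Total annual cost: 3 + 13 = 16.
No cover costs less than 16.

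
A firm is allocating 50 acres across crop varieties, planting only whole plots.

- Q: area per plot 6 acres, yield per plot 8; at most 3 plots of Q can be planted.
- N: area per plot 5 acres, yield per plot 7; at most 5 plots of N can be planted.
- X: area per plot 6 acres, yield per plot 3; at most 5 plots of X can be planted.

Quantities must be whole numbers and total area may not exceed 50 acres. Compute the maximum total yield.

This is a bounded integer knapsack.
3×Q, 5×N, and 1×X: area 49 ≤ 50, yield 3·8 + 5·7 + 1·3 = 62.
3×Q and 5×N: area 43 ≤ 50, yield 3·8 + 5·7 = 59.
Best is 62.

62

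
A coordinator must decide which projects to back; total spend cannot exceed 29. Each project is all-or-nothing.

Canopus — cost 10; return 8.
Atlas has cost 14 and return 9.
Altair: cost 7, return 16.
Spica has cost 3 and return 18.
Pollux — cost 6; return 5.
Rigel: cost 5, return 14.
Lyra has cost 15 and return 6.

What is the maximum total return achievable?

Allowing fractional choices, the relaxed optimum would be about 59.4, but projects are indivisible.
Atlas + Altair + Spica + Rigel: cost 14 + 7 + 3 + 5 = 29 ≤ 29, return 9 + 16 + 18 + 14 = 57.
Altair + Spica + Pollux + Rigel: cost 7 + 3 + 6 + 5 = 21 ≤ 29, return 16 + 18 + 5 + 14 = 53.
Canopus + Altair + Spica + Rigel: cost 10 + 7 + 3 + 5 = 25 ≤ 29, return 8 + 16 + 18 + 14 = 56.
Best is Atlas, Altair, Spica, and Rigel with total return 57.

57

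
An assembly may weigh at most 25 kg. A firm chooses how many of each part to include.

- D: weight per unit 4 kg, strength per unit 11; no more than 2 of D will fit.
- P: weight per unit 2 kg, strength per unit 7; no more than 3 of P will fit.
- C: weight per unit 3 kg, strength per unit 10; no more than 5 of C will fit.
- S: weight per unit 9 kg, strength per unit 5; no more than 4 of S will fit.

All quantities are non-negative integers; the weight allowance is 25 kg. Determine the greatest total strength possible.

82

P has the best ratio (7/2); taking only P gives at most 3×7 = 21 (stopped by the supply cap of 3).
Mixing does better — 1×D, 3×P, and 5×C: weight 25 ≤ 25, strength 1·11 + 3·7 + 5·10 = 82.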